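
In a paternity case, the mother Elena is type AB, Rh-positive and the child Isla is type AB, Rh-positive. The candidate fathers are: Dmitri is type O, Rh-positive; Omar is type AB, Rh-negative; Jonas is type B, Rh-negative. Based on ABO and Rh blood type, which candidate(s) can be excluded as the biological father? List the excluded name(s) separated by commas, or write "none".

Dmitri

A candidate is excluded only if no genotype consistent with his phenotype could produce a type AB, Rh-positive child with a type AB, Rh-positive mother.
Dmitri (type O, Rh+): no genotype consistent with that phenotype can produce a type-AB Rh+ child with a type-AB mother.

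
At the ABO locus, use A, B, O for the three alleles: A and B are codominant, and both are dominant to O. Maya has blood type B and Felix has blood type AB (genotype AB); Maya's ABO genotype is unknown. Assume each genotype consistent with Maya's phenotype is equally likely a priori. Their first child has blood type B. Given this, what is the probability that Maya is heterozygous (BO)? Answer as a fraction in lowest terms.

Possible genotypes: Maya ∈ {BB, BO}; Felix ∈ {AB}.
Weight each parental genotype pair by prior × P(type-B child):
  BB × AB: posterior weight 1/2.
  BO × AB: posterior weight 1/2.
Sum the posterior weight over pairs where Maya is BO: 1/2.

1/2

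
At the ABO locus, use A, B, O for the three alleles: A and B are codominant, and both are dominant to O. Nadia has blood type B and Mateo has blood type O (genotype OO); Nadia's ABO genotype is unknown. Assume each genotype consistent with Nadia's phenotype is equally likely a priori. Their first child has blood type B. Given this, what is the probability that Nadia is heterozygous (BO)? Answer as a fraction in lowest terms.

Possible genotypes: Nadia ∈ {BB, BO}; Mateo ∈ {OO}.
Weight each parental genotype pair by prior × P(type-B child):
  BB × OO: posterior weight 2/3.
  BO × OO: posterior weight 1/3.
Sum the posterior weight over pairs where Nadia is BO: 1/3.

1/3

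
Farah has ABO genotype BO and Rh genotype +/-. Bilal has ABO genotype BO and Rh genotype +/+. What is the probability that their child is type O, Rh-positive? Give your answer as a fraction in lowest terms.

ABO cross BO × BO → offspring phenotypes: 1/4 O, 3/4 B.
Rh cross +/- × +/+ → 1 Rh+.
Independent loci: P(type O, Rh-positive) = 1/4 × 1 = 1/4.

1/4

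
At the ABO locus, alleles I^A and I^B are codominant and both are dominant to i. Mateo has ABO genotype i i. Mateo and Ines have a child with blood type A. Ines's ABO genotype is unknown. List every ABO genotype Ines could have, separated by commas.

For each candidate genotype of Ines, check whether crossing it with i i can produce every observed child phenotype.
  I^A I^A → possible child types {A} ✓
  I^A I^B → possible child types {A, B} ✓
  I^A i → possible child types {O, A} ✓
  I^B I^B → possible child types {B} ✗
  I^B i → possible child types {O, B} ✗
  i i → possible child types {O} ✗

I^A I^A, I^A I^B, I^A i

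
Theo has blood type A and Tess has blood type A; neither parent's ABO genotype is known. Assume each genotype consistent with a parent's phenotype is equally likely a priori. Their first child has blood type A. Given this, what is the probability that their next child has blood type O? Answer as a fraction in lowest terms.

1/20

Possible genotypes: Theo ∈ {I^A I^A, I^A i}; Tess ∈ {I^A I^A, I^A i}.
Weight each parental genotype pair by prior × P(type-A child):
  I^A I^A × I^A I^A: posterior weight 4/15; P(next child type O) = 0.
  I^A I^A × I^A i: posterior weight 4/15; P(next child type O) = 0.
  I^A i × I^A I^A: posterior weight 4/15; P(next child type O) = 0.
  I^A i × I^A i: posterior weight 1/5; P(next child type O) = 1/4.
Weighted sum = 1/20.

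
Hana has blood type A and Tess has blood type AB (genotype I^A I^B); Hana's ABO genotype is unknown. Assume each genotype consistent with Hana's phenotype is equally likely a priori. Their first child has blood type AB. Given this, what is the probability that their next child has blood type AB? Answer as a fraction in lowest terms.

5/12

Possible genotypes: Hana ∈ {I^A I^A, I^A i}; Tess ∈ {I^A I^B}.
Weight each parental genotype pair by prior × P(type-AB child):
  I^A I^A × I^A I^B: posterior weight 2/3; P(next child type AB) = 1/2.
  I^A i × I^A I^B: posterior weight 1/3; P(next child type AB) = 1/4.
Weighted sum = 5/12.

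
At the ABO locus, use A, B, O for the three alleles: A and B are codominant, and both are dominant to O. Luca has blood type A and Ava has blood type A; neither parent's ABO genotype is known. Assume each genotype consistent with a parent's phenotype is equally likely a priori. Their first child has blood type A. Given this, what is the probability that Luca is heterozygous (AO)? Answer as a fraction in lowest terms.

7/15

Possible genotypes: Luca ∈ {AA, AO}; Ava ∈ {AA, AO}.
Weight each parental genotype pair by prior × P(type-A child):
  AA × AA: posterior weight 4/15.
  AA × AO: posterior weight 4/15.
  AO × AA: posterior weight 4/15.
  AO × AO: posterior weight 1/5.
Sum the posterior weight over pairs where Luca is AO: 7/15.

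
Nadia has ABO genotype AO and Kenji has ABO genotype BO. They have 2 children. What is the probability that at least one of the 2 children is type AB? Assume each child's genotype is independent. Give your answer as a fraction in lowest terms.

ABO cross AO × BO → 1/4 O, 1/4 A, 1/4 B, 1/4 AB.
So P(type AB) = 1/4 per child.
P(none) = (3/4)^2 = 9/16; P(at least one) = 1 − 9/16 = 7/16.

7/16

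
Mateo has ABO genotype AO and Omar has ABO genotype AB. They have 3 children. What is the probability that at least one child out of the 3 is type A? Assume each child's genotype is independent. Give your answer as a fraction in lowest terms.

ABO cross AO × AB → 1/2 A, 1/4 B, 1/4 AB.
So P(type A) = 1/2 per child.
P(none) = (1/2)^3 = 1/8; P(at least one) = 1 − 1/8 = 7/8.

7/8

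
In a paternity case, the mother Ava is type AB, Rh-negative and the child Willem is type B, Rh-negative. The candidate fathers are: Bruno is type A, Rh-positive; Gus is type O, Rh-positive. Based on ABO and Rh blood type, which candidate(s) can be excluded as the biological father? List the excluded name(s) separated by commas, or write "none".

none

A candidate is excluded only if no genotype consistent with his phenotype could produce a type B, Rh-negative child with a type AB, Rh-negative mother.
Every candidate has at least one consistent genotype combination, so none can be excluded.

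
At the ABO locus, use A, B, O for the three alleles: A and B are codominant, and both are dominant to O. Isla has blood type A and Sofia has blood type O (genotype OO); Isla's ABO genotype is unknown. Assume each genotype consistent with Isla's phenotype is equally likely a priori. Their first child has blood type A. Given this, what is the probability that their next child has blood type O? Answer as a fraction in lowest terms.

Possible genotypes: Isla ∈ {AA, AO}; Sofia ∈ {OO}.
Weight each parental genotype pair by prior × P(type-A child):
  AA × OO: posterior weight 2/3; P(next child type O) = 0.
  AO × OO: posterior weight 1/3; P(next child type O) = 1/2.
Weighted sum = 1/6.

1/6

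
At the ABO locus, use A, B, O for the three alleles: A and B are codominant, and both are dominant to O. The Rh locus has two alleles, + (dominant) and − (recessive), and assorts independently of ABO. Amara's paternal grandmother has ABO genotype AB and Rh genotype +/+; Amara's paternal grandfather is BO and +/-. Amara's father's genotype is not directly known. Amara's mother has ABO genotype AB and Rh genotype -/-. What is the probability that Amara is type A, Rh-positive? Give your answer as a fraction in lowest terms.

3/16

Amara's father's ABO genotype from AB × BO: 1/4 AB, 1/4 AO, 1/4 BB, 1/4 BO.
Crossing each possibility with the mother AB and summing P(type A): 1/4·1/4 + 1/4·1/2 + 1/4·0 + 1/4·1/4 = 1/4.
Similarly for Rh via the father's Rh distribution: P(Rh+) = 3/4.
Independent loci: 1/4 × 3/4 = 3/16.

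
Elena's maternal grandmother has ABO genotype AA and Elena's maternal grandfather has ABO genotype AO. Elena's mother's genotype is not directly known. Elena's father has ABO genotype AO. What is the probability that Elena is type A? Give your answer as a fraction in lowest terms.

7/8

Elena's mother's ABO genotype from AA × AO: 1/2 AA, 1/2 AO.
Crossing each possibility with the father AO and summing P(type A): 1/2·1 + 1/2·3/4 = 7/8.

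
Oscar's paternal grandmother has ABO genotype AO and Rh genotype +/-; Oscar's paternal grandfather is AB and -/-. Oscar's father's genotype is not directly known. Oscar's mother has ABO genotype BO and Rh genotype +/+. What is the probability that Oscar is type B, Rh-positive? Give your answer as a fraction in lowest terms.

3/8

Oscar's father's ABO genotype from AO × AB: 1/4 AA, 1/4 AB, 1/4 AO, 1/4 BO.
Crossing each possibility with the mother BO and summing P(type B): 1/4·0 + 1/4·1/2 + 1/4·1/4 + 1/4·3/4 = 3/8.
Similarly for Rh via the father's Rh distribution: P(Rh+) = 1.
Independent loci: 3/8 × 1 = 3/8.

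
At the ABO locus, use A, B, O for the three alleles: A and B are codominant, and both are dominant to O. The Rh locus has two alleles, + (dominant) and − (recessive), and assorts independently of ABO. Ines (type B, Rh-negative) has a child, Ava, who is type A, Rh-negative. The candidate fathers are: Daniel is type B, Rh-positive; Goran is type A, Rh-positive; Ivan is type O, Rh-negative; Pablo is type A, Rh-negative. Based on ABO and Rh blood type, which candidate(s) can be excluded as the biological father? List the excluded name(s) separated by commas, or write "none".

Daniel, Ivan

A candidate is excluded only if no genotype consistent with his phenotype could produce a type A, Rh-negative child with a type B, Rh-negative mother.
Daniel (type B, Rh+): no genotype consistent with that phenotype can produce a type-A Rh- child with a type-B mother.
Ivan (type O, Rh-): no genotype consistent with that phenotype can produce a type-A Rh- child with a type-B mother.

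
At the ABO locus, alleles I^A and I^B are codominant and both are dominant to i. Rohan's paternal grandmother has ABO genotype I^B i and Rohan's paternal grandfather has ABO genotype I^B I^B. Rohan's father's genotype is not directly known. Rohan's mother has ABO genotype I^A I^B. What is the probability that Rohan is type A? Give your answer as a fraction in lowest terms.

1/8

Rohan's father's ABO genotype from I^B i × I^B I^B: 1/2 I^B I^B, 1/2 I^B i.
Crossing each possibility with the mother I^A I^B and summing P(type A): 1/2·0 + 1/2·1/4 = 1/8.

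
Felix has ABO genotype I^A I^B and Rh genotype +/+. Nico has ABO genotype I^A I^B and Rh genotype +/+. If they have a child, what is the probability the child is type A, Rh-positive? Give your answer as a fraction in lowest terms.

ABO cross I^A I^B × I^A I^B → offspring phenotypes: 1/4 A, 1/4 B, 1/2 AB.
Rh cross +/+ × +/+ → 1 Rh+.
Independent loci: P(type A, Rh-positive) = 1/4 × 1 = 1/4.

1/4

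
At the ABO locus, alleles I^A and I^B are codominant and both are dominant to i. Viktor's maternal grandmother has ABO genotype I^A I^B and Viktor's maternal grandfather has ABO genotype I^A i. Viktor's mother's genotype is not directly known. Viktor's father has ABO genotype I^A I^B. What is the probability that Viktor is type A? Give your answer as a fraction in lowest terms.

3/8

Viktor's mother's ABO genotype from I^A I^B × I^A i: 1/4 I^A I^A, 1/4 I^A I^B, 1/4 I^A i, 1/4 I^B i.
Crossing each possibility with the father I^A I^B and summing P(type A): 1/4·1/2 + 1/4·1/4 + 1/4·1/2 + 1/4·1/4 = 3/8.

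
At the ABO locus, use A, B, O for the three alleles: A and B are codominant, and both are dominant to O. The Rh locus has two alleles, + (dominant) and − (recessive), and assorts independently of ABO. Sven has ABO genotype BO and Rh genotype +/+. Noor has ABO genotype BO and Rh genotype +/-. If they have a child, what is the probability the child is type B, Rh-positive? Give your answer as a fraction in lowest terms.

ABO cross BO × BO → offspring phenotypes: 1/4 O, 3/4 B.
Rh cross +/+ × +/- → 1 Rh+.
Independent loci: P(type B, Rh-positive) = 3/4 × 1 = 3/4.

3/4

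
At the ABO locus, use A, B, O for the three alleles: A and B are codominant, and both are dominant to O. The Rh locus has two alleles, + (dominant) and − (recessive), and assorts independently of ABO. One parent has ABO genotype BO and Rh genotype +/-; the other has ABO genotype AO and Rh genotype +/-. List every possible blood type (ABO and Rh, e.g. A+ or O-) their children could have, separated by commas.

O+, O-, A+, A-, B+, B-, AB+, AB-

Gametes from BO × AO give offspring ABO genotypes AB, AO, BO, OO, i.e. phenotypes O, A, B, AB.
Rh cross +/- × +/- → phenotypes Rh+, Rh-.
Combining independently: O+, O-, A+, A-, B+, B-, AB+, AB-.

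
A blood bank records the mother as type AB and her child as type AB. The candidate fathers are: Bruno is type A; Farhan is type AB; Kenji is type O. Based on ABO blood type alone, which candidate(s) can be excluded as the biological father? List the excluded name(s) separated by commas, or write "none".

Kenji

A candidate is excluded only if no genotype consistent with his phenotype could produce a type AB child with a type AB mother.
Kenji (type O): no genotype consistent with that phenotype can produce a type-AB child with a type-AB mother.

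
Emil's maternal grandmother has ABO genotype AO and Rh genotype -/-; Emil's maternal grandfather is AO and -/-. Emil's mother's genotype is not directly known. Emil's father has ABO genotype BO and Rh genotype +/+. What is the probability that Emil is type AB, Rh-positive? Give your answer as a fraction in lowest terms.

Emil's mother's ABO genotype from AO × AO: 1/4 AA, 1/2 AO, 1/4 OO.
Crossing each possibility with the father BO and summing P(type AB): 1/4·1/2 + 1/2·1/4 + 1/4·0 = 1/4.
Similarly for Rh via the mother's Rh distribution: P(Rh+) = 1.
Independent loci: 1/4 × 1 = 1/4.

1/4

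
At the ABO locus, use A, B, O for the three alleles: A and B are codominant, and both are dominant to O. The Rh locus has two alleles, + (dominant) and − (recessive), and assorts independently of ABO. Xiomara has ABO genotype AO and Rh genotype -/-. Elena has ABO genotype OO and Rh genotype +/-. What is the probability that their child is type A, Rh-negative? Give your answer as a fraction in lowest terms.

ABO cross AO × OO → offspring phenotypes: 1/2 O, 1/2 A.
Rh cross -/- × +/- → 1/2 Rh+, 1/2 Rh-.
Independent loci: P(type A, Rh-negative) = 1/2 × 1/2 = 1/4.

1/4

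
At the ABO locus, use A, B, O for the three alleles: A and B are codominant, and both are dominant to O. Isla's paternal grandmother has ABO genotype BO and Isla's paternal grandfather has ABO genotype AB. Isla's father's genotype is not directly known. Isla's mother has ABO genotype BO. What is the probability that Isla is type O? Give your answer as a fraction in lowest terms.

Isla's father's ABO genotype from BO × AB: 1/4 AB, 1/4 AO, 1/4 BB, 1/4 BO.
Crossing each possibility with the mother BO and summing P(type O): 1/4·0 + 1/4·1/4 + 1/4·0 + 1/4·1/4 = 1/8.

1/8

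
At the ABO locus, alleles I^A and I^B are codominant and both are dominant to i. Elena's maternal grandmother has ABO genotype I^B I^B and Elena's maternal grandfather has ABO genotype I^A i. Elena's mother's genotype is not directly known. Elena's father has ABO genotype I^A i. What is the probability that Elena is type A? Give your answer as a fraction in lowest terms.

Elena's mother's ABO genotype from I^B I^B × I^A i: 1/2 I^A I^B, 1/2 I^B i.
Crossing each possibility with the father I^A i and summing P(type A): 1/2·1/2 + 1/2·1/4 = 3/8.

3/8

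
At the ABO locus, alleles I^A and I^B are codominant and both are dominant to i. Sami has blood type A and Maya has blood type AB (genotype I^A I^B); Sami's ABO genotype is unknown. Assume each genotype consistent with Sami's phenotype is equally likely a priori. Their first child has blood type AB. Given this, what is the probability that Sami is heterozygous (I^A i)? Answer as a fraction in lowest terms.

1/3

Possible genotypes: Sami ∈ {I^A I^A, I^A i}; Maya ∈ {I^A I^B}.
Weight each parental genotype pair by prior × P(type-AB child):
  I^A I^A × I^A I^B: posterior weight 2/3.
  I^A i × I^A I^B: posterior weight 1/3.
Sum the posterior weight over pairs where Sami is I^A i: 1/3.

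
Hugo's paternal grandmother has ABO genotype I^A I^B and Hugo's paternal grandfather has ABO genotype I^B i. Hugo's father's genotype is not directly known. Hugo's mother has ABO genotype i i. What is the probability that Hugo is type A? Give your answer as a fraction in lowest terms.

1/4

Hugo's father's ABO genotype from I^A I^B × I^B i: 1/4 I^A I^B, 1/4 I^A i, 1/4 I^B I^B, 1/4 I^B i.
Crossing each possibility with the mother i i and summing P(type A): 1/4·1/2 + 1/4·1/2 + 1/4·0 + 1/4·0 = 1/4.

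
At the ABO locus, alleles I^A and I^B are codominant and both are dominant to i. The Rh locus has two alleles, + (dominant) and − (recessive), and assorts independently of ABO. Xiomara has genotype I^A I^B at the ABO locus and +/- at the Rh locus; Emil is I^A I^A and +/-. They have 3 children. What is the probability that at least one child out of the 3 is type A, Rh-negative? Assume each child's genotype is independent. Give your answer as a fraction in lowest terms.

ABO cross I^A I^B × I^A I^A → 1/2 A, 1/2 AB.
Rh cross +/- × +/- → 3/4 Rh+, 1/4 Rh-; so P(type A, Rh-negative) = 1/2 × 1/4 = 1/8 per child.
P(none) = (7/8)^3 = 343/512; P(at least one) = 1 − 343/512 = 169/512.

169/512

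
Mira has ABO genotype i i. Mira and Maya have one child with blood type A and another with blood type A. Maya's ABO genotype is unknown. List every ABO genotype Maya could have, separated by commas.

For each candidate genotype of Maya, check whether crossing it with i i can produce every observed child phenotype.
  I^A I^A → possible child types {A} ✓
  I^A I^B → possible child types {A, B} ✓
  I^A i → possible child types {O, A} ✓
  I^B I^B → possible child types {B} ✗
  I^B i → possible child types {O, B} ✗
  i i → possible child types {O} ✗

I^A I^A, I^A I^B, I^A i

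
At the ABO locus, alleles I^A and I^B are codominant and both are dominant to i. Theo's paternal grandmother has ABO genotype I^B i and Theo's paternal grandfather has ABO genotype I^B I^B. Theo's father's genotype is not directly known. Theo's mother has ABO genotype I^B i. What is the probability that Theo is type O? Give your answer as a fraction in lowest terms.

1/8

Theo's father's ABO genotype from I^B i × I^B I^B: 1/2 I^B I^B, 1/2 I^B i.
Crossing each possibility with the mother I^B i and summing P(type O): 1/2·0 + 1/2·1/4 = 1/8.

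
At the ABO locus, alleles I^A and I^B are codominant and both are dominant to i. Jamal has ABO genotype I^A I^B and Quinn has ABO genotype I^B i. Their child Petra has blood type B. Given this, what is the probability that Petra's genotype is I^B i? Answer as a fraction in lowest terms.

Cross I^A I^B × I^B i → 1/4 I^A I^B, 1/4 I^A i, 1/4 I^B I^B, 1/4 I^B i.
Type-B genotypes among offspring: I^B I^B (1/4), I^B i (1/4); total 1/2.
P(I^B i | type B) = (1/4) / (1/2) = 1/2.

1/2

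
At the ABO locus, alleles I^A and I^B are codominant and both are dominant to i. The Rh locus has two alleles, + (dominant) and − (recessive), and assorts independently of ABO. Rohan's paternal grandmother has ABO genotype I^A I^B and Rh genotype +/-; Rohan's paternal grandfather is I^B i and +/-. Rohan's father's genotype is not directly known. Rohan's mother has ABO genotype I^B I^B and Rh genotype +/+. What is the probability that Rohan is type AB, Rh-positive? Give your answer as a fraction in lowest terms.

Rohan's father's ABO genotype from I^A I^B × I^B i: 1/4 I^A I^B, 1/4 I^A i, 1/4 I^B I^B, 1/4 I^B i.
Crossing each possibility with the mother I^B I^B and summing P(type AB): 1/4·1/2 + 1/4·1/2 + 1/4·0 + 1/4·0 = 1/4.
Similarly for Rh via the father's Rh distribution: P(Rh+) = 1.
Independent loci: 1/4 × 1 = 1/4.

1/4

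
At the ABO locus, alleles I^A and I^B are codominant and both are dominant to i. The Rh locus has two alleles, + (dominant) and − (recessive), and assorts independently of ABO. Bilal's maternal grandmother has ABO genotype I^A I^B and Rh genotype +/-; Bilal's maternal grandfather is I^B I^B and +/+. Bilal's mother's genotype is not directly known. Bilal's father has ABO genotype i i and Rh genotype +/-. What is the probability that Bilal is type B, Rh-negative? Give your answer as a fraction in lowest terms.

3/32

Bilal's mother's ABO genotype from I^A I^B × I^B I^B: 1/2 I^A I^B, 1/2 I^B I^B.
Crossing each possibility with the father i i and summing P(type B): 1/2·1/2 + 1/2·1 = 3/4.
Similarly for Rh via the mother's Rh distribution: P(Rh-) = 1/8.
Independent loci: 3/4 × 1/8 = 3/32.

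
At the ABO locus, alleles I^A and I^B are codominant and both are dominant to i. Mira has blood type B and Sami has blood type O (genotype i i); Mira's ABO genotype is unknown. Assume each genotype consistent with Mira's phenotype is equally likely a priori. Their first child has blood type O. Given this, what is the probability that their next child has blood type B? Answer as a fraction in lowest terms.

Possible genotypes: Mira ∈ {I^B I^B, I^B i}; Sami ∈ {i i}.
Weight each parental genotype pair by prior × P(type-O child):
  I^B i × i i: posterior weight 1; P(next child type B) = 1/2.
Weighted sum = 1/2.

1/2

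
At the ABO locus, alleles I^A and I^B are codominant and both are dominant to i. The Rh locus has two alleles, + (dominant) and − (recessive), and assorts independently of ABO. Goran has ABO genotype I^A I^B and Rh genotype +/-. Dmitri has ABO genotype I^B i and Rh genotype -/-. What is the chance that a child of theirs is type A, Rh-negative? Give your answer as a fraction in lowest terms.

ABO cross I^A I^B × I^B i → offspring phenotypes: 1/4 A, 1/2 B, 1/4 AB.
Rh cross +/- × -/- → 1/2 Rh+, 1/2 Rh-.
Independent loci: P(type A, Rh-negative) = 1/4 × 1/2 = 1/8.

1/8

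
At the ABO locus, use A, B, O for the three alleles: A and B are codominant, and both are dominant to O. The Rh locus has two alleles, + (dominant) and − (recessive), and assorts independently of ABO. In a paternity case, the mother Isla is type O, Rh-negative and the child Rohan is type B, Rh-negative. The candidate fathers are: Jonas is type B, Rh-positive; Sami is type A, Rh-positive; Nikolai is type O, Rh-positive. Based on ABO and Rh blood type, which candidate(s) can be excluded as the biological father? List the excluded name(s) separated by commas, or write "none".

Sami, Nikolai

A candidate is excluded only if no genotype consistent with his phenotype could produce a type B, Rh-negative child with a type O, Rh-negative mother.
Sami (type A, Rh+): no genotype consistent with that phenotype can produce a type-B Rh- child with a type-O mother.
Nikolai (type O, Rh+): no genotype consistent with that phenotype can produce a type-B Rh- child with a type-O mother.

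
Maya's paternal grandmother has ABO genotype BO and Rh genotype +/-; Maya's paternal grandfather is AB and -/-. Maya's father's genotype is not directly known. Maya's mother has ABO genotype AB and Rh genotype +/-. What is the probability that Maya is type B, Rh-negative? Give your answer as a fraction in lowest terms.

9/64

Maya's father's ABO genotype from BO × AB: 1/4 AB, 1/4 AO, 1/4 BB, 1/4 BO.
Crossing each possibility with the mother AB and summing P(type B): 1/4·1/4 + 1/4·1/4 + 1/4·1/2 + 1/4·1/2 = 3/8.
Similarly for Rh via the father's Rh distribution: P(Rh-) = 3/8.
Independent loci: 3/8 × 3/8 = 9/64.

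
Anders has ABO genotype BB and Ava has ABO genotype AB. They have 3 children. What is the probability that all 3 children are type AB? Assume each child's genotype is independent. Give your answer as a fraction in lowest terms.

1/8

ABO cross BB × AB → 1/2 B, 1/2 AB.
So P(type AB) = 1/2 per child.
All 3 independent: (1/2)^3 = 1/8.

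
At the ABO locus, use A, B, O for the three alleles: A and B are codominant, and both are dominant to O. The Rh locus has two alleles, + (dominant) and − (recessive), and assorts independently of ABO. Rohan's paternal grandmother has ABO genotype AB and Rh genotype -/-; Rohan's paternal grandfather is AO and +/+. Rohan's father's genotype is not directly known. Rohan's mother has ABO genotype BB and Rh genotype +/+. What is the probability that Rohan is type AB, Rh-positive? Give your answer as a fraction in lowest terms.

Rohan's father's ABO genotype from AB × AO: 1/4 AA, 1/4 AB, 1/4 AO, 1/4 BO.
Crossing each possibility with the mother BB and summing P(type AB): 1/4·1 + 1/4·1/2 + 1/4·1/2 + 1/4·0 = 1/2.
Similarly for Rh via the father's Rh distribution: P(Rh+) = 1.
Independent loci: 1/2 × 1 = 1/2.

1/2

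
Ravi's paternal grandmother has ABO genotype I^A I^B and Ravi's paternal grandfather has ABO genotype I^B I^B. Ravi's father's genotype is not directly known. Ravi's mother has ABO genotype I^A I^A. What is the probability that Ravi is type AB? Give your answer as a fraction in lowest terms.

Ravi's father's ABO genotype from I^A I^B × I^B I^B: 1/2 I^A I^B, 1/2 I^B I^B.
Crossing each possibility with the mother I^A I^A and summing P(type AB): 1/2·1/2 + 1/2·1 = 3/4.

3/4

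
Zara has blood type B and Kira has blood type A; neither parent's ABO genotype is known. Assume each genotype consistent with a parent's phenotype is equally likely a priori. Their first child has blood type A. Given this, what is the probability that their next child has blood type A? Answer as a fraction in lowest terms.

Possible genotypes: Zara ∈ {BB, BO}; Kira ∈ {AA, AO}.
Weight each parental genotype pair by prior × P(type-A child):
  BO × AA: posterior weight 2/3; P(next child type A) = 1/2.
  BO × AO: posterior weight 1/3; P(next child type A) = 1/4.
Weighted sum = 5/12.

5/12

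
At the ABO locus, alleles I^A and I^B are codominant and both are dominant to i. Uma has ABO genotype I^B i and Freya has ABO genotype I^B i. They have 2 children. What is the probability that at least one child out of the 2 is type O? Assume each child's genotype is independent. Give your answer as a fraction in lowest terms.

7/16

ABO cross I^B i × I^B i → 1/4 O, 3/4 B.
So P(type O) = 1/4 per child.
P(none) = (3/4)^2 = 9/16; P(at least one) = 1 − 9/16 = 7/16.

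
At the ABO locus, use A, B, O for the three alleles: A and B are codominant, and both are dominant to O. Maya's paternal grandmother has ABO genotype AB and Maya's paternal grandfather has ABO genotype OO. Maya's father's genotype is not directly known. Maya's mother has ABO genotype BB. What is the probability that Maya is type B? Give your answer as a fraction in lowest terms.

Maya's father's ABO genotype from AB × OO: 1/2 AO, 1/2 BO.
Crossing each possibility with the mother BB and summing P(type B): 1/2·1/2 + 1/2·1 = 3/4.

3/4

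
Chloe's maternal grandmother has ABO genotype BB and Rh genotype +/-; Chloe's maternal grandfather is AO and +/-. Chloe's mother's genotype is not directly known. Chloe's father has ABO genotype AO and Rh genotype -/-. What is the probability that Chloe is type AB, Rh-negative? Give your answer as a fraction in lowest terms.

Chloe's mother's ABO genotype from BB × AO: 1/2 AB, 1/2 BO.
Crossing each possibility with the father AO and summing P(type AB): 1/2·1/4 + 1/2·1/4 = 1/4.
Similarly for Rh via the mother's Rh distribution: P(Rh-) = 1/2.
Independent loci: 1/4 × 1/2 = 1/8.

1/8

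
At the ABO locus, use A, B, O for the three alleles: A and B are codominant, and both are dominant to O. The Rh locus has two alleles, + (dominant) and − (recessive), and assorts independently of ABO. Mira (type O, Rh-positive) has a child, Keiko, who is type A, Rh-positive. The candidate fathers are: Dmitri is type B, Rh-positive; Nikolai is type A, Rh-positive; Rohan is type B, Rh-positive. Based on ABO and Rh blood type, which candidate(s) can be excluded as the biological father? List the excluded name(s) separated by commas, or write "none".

Dmitri, Rohan

A candidate is excluded only if no genotype consistent with his phenotype could produce a type A, Rh-positive child with a type O, Rh-positive mother.
Dmitri (type B, Rh+): no genotype consistent with that phenotype can produce a type-A Rh+ child with a type-O mother.
Rohan (type B, Rh+): no genotype consistent with that phenotype can produce a type-A Rh+ child with a type-O mother.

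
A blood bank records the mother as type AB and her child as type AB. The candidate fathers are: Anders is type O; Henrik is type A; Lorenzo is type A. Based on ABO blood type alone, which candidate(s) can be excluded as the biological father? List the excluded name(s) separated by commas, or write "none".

A candidate is excluded only if no genotype consistent with his phenotype could produce a type AB child with a type AB mother.
Anders (type O): no genotype consistent with that phenotype can produce a type-AB child with a type-AB mother.

Anders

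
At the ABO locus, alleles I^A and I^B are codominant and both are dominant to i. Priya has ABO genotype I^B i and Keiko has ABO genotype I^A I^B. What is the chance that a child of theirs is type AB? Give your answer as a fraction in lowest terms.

1/4

ABO cross I^B i × I^A I^B → offspring phenotypes: 1/4 A, 1/2 B, 1/4 AB.
So P(type AB) = 1/4.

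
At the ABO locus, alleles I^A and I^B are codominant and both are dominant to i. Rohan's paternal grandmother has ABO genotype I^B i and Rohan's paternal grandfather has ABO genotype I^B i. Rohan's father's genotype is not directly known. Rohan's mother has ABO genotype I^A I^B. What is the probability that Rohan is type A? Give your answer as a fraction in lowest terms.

1/4

Rohan's father's ABO genotype from I^B i × I^B i: 1/4 I^B I^B, 1/2 I^B i, 1/4 i i.
Crossing each possibility with the mother I^A I^B and summing P(type A): 1/4·0 + 1/2·1/4 + 1/4·1/2 = 1/4.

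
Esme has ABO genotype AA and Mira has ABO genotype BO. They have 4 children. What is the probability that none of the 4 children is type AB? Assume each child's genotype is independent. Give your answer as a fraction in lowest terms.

ABO cross AA × BO → 1/2 A, 1/2 AB.
So P(type AB) = 1/2 per child.
P(not type AB) = 1/2 for one child; (1/2)^4 = 1/16.

1/16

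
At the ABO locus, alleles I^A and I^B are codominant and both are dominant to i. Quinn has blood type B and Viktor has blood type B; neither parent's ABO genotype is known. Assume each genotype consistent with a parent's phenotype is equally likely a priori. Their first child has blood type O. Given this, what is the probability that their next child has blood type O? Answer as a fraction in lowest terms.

1/4

Possible genotypes: Quinn ∈ {I^B I^B, I^B i}; Viktor ∈ {I^B I^B, I^B i}.
Weight each parental genotype pair by prior × P(type-O child):
  I^B i × I^B i: posterior weight 1; P(next child type O) = 1/4.
Weighted sum = 1/4.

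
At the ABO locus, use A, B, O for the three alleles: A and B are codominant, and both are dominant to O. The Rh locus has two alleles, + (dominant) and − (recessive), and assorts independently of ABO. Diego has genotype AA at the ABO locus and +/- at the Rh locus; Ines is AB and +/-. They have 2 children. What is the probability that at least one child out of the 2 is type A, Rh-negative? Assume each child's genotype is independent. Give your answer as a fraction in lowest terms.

15/64

ABO cross AA × AB → 1/2 A, 1/2 AB.
Rh cross +/- × +/- → 3/4 Rh+, 1/4 Rh-; so P(type A, Rh-negative) = 1/2 × 1/4 = 1/8 per child.
P(none) = (7/8)^2 = 49/64; P(at least one) = 1 − 49/64 = 15/64.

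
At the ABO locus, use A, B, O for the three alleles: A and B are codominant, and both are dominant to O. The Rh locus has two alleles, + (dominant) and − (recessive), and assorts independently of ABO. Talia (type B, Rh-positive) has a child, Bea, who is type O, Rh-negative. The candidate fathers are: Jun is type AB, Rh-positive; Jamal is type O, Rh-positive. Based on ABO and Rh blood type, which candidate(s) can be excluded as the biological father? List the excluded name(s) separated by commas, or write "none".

A candidate is excluded only if no genotype consistent with his phenotype could produce a type O, Rh-negative child with a type B, Rh-positive mother.
Jun (type AB, Rh+): no genotype consistent with that phenotype can produce a type-O Rh- child with a type-B mother.

Jun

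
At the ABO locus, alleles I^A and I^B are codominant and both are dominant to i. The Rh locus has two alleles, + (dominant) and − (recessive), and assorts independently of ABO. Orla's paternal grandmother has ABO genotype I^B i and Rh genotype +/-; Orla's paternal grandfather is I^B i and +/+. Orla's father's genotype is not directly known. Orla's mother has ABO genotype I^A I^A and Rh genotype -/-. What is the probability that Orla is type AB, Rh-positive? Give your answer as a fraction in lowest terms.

Orla's father's ABO genotype from I^B i × I^B i: 1/4 I^B I^B, 1/2 I^B i, 1/4 i i.
Crossing each possibility with the mother I^A I^A and summing P(type AB): 1/4·1 + 1/2·1/2 + 1/4·0 = 1/2.
Similarly for Rh via the father's Rh distribution: P(Rh+) = 3/4.
Independent loci: 1/2 × 3/4 = 3/8.

3/8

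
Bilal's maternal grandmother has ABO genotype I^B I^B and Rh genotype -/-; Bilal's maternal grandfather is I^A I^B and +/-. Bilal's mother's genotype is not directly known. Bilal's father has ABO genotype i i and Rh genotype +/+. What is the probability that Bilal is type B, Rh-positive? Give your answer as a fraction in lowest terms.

Bilal's mother's ABO genotype from I^B I^B × I^A I^B: 1/2 I^A I^B, 1/2 I^B I^B.
Crossing each possibility with the father i i and summing P(type B): 1/2·1/2 + 1/2·1 = 3/4.
Similarly for Rh via the mother's Rh distribution: P(Rh+) = 1.
Independent loci: 3/4 × 1 = 3/4.

3/4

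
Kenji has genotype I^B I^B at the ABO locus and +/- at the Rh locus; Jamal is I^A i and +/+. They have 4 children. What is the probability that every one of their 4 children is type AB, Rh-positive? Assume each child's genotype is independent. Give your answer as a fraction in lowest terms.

1/16

ABO cross I^B I^B × I^A i → 1/2 B, 1/2 AB.
Rh cross +/- × +/+ → 1 Rh+; so P(type AB, Rh-positive) = 1/2 × 1 = 1/2 per child.
All 4 independent: (1/2)^4 = 1/16.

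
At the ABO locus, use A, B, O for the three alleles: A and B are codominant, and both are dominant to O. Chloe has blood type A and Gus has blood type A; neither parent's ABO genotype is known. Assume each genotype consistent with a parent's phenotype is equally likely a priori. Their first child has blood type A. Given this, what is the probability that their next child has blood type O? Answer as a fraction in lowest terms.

Possible genotypes: Chloe ∈ {AA, AO}; Gus ∈ {AA, AO}.
Weight each parental genotype pair by prior × P(type-A child):
  AA × AA: posterior weight 4/15; P(next child type O) = 0.
  AA × AO: posterior weight 4/15; P(next child type O) = 0.
  AO × AA: posterior weight 4/15; P(next child type O) = 0.
  AO × AO: posterior weight 1/5; P(next child type O) = 1/4.
Weighted sum = 1/20.

1/20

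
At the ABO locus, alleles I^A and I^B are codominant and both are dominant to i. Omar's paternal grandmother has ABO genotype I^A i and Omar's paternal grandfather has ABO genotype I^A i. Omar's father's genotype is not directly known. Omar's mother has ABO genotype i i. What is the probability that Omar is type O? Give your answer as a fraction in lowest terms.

Omar's father's ABO genotype from I^A i × I^A i: 1/4 I^A I^A, 1/2 I^A i, 1/4 i i.
Crossing each possibility with the mother i i and summing P(type O): 1/4·0 + 1/2·1/2 + 1/4·1 = 1/2.

1/2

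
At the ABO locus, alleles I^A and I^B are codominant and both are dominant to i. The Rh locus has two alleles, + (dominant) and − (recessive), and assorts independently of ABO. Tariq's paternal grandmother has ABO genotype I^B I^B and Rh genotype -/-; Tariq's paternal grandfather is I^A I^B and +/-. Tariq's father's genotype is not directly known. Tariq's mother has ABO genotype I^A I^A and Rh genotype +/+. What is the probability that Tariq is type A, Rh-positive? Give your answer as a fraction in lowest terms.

1/4

Tariq's father's ABO genotype from I^B I^B × I^A I^B: 1/2 I^A I^B, 1/2 I^B I^B.
Crossing each possibility with the mother I^A I^A and summing P(type A): 1/2·1/2 + 1/2·0 = 1/4.
Similarly for Rh via the father's Rh distribution: P(Rh+) = 1.
Independent loci: 1/4 × 1 = 1/4.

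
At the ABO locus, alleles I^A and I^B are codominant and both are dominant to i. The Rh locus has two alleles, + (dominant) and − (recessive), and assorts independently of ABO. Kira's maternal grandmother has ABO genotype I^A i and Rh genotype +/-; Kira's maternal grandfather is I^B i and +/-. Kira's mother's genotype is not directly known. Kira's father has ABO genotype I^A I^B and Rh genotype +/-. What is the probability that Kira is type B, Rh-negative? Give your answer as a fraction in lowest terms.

3/32

Kira's mother's ABO genotype from I^A i × I^B i: 1/4 I^A I^B, 1/4 I^A i, 1/4 I^B i, 1/4 i i.
Crossing each possibility with the father I^A I^B and summing P(type B): 1/4·1/4 + 1/4·1/4 + 1/4·1/2 + 1/4·1/2 = 3/8.
Similarly for Rh via the mother's Rh distribution: P(Rh-) = 1/4.
Independent loci: 3/8 × 1/4 = 3/32.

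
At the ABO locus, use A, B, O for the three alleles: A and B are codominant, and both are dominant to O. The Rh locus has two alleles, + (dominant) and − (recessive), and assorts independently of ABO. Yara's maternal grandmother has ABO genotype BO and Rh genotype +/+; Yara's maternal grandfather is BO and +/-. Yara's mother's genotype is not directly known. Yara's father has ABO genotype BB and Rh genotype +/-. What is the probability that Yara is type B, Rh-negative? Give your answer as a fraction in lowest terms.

1/8

Yara's mother's ABO genotype from BO × BO: 1/4 BB, 1/2 BO, 1/4 OO.
Crossing each possibility with the father BB and summing P(type B): 1/4·1 + 1/2·1 + 1/4·1 = 1.
Similarly for Rh via the mother's Rh distribution: P(Rh-) = 1/8.
Independent loci: 1 × 1/8 = 1/8.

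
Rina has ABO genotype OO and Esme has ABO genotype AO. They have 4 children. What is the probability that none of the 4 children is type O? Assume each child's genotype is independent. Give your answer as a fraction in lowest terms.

1/16

ABO cross OO × AO → 1/2 O, 1/2 A.
So P(type O) = 1/2 per child.
P(not type O) = 1/2 for one child; (1/2)^4 = 1/16.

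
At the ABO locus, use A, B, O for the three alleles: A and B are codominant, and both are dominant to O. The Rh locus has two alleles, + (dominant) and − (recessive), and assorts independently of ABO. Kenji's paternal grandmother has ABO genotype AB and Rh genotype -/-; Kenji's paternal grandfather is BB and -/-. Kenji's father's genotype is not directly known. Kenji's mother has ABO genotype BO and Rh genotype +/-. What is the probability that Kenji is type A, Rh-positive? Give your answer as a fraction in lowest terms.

1/16

Kenji's father's ABO genotype from AB × BB: 1/2 AB, 1/2 BB.
Crossing each possibility with the mother BO and summing P(type A): 1/2·1/4 + 1/2·0 = 1/8.
Similarly for Rh via the father's Rh distribution: P(Rh+) = 1/2.
Independent loci: 1/8 × 1/2 = 1/16.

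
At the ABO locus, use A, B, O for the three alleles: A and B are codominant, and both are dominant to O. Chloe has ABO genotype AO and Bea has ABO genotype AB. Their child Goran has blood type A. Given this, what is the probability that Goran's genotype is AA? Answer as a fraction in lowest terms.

1/2

Cross AO × AB → 1/4 AA, 1/4 AB, 1/4 AO, 1/4 BO.
Type-A genotypes among offspring: AA (1/4), AO (1/4); total 1/2.
P(AA | type A) = (1/4) / (1/2) = 1/2.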